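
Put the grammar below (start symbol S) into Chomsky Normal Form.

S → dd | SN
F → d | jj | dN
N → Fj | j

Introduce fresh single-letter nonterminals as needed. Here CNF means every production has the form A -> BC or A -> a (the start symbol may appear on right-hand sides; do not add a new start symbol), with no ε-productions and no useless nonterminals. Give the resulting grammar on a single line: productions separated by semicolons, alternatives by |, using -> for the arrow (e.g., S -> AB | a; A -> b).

S -> AA | SN; A -> d; B -> j; F -> d | AN | BB; N -> j | FB

No ε-productions.
No unit productions to eliminate.
TERM: introduce A -> d, B -> j and substitute in every rule of length ≥2.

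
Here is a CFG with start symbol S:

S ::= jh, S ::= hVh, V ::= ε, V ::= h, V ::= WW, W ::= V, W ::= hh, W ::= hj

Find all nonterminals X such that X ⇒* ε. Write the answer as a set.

Directly nullable (have an ε-rule): {V}.
W is nullable via W -> V (every symbol on the right is already known nullable).
Not nullable: S — each has a terminal in every rule's right-hand side or depends on a non-nullable symbol.

{V, W}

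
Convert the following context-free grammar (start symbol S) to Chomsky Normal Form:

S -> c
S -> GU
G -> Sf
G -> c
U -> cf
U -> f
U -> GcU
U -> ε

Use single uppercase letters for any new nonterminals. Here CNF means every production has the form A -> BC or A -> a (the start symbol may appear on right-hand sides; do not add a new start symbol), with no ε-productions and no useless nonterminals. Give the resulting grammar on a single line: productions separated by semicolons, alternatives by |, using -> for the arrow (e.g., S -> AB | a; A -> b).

S -> c | GU | SA; A -> f; B -> c; C -> BU; G -> c | SA; U -> f | BA | GB | GC

Nullable: {U}; after ε-elimination: S -> G | c | GU; G -> c | Sf; U -> f | Gc | cf | GcU.
After unit-elimination: S -> c | GU | Sf; G -> c | Sf; U -> f | Gc | cf | GcU.
TERM: introduce B -> c, A -> f and substitute in every rule of length ≥2.
BIN: U -> GBU becomes U -> GC, C -> BU.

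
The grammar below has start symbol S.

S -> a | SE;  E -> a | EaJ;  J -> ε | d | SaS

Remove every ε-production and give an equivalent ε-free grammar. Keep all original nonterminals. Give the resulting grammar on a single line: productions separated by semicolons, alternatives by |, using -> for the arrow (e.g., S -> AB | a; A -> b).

S -> a | SE; E -> a | Ea | EaJ; J -> d | SaS

Nullable set: {J}.
E -> EaJ: J nullable, giving Ea | EaJ.
Drop J -> ε.
Unchanged (no nullable symbols): S -> SE; S -> a; E -> a; J -> SaS; J -> d.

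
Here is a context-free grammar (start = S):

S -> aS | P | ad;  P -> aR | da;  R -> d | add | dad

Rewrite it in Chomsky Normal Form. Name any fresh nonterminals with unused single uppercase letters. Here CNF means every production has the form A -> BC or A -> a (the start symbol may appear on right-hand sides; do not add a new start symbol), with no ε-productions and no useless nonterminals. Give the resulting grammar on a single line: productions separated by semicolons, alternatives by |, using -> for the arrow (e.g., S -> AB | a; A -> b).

S -> AB | AR | AS | BA; A -> a; B -> d; C -> BB; D -> AB; R -> d | AC | BD

No ε-productions.
After unit-elimination: S -> aR | aS | ad | da; P -> aR | da; R -> d | add | dad.
TERM: introduce A -> a, B -> d and substitute in every rule of length ≥2.
BIN: R -> ABB becomes R -> AC, C -> BB; R -> BAB becomes R -> BD, D -> AB.
Drop unreachable/unproductive: P.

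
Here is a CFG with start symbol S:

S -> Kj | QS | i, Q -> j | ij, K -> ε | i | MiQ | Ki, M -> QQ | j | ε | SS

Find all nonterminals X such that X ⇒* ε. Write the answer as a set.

{K, M}

Directly nullable (have an ε-rule): {K, M}.
Not nullable: Q, S — each has a terminal in every rule's right-hand side or depends on a non-nullable symbol.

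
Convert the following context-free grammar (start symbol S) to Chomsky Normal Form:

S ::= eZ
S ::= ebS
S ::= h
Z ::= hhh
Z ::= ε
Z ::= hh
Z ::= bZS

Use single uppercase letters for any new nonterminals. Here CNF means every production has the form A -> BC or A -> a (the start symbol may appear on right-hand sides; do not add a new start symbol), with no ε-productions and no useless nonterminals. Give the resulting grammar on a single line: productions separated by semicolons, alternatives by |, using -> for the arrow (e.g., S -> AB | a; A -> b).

Nullable: {Z}; after ε-elimination: S -> e | h | eZ | ebS; Z -> bS | hh | bZS | hhh.
No unit productions to eliminate.
TERM: introduce B -> b, A -> e, C -> h and substitute in every rule of length ≥2.
BIN: S -> ABS becomes S -> AD, D -> BS; Z -> BZS becomes Z -> BE, E -> ZS; Z -> CCC becomes Z -> CF, F -> CC.

S -> e | h | AD | AZ; A -> e; B -> b; C -> h; D -> BS; E -> ZS; F -> CC; Z -> BE | BS | CC | CF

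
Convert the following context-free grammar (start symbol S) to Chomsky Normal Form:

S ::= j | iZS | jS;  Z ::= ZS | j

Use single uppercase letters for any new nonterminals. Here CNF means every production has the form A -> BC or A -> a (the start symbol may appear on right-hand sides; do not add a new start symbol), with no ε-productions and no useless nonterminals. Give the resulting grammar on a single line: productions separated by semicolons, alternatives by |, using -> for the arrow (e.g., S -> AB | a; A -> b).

S -> j | AC | BS; A -> i; B -> j; C -> ZS; Z -> j | ZS

No ε-productions.
No unit productions to eliminate.
TERM: introduce A -> i, B -> j and substitute in every rule of length ≥2.
BIN: S -> AZS becomes S -> AC, C -> ZS.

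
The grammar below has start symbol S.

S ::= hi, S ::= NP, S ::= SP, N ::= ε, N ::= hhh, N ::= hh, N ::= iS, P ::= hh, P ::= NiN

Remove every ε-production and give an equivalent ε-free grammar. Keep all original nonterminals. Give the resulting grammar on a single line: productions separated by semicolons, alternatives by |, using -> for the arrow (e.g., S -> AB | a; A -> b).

S -> P | NP | SP | hi; N -> hh | iS | hhh; P -> i | Ni | hh | iN | NiN

Nullable set: {N}.
S -> NP: N nullable, giving NP | P.
Drop N -> ε.
P -> NiN: N, N nullable, giving Ni | NiN | i | iN.
Unchanged (no nullable symbols): S -> SP; S -> hi; N -> hh; N -> hhh; N -> iS; P -> hh.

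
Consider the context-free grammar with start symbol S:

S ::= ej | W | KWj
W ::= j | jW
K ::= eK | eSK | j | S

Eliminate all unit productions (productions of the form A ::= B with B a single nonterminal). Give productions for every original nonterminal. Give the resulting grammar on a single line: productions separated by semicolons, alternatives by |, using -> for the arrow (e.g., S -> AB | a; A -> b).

S -> j | ej | jW | KWj; K -> j | eK | ej | jW | KWj | eSK; W -> j | jW

Unit productions: K->S, S->W.
Unit pairs (A ⇒* B via units): (K,S), (K,W), (S,W).
S: inherits non-unit rules of {S, W} → KWj | ej | j | jW.
K: inherits non-unit rules of {K, S, W} → KWj | eK | eSK | ej | j | jW.
W: inherits non-unit rules of {W} → j | jW.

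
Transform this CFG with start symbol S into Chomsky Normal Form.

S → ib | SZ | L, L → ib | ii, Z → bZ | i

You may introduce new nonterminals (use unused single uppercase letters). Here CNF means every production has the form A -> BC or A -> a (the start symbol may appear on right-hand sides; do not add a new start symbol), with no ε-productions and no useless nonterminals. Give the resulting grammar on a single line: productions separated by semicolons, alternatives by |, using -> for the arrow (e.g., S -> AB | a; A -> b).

S -> AA | AB | SZ; A -> i; B -> b; Z -> i | BZ

No ε-productions.
After unit-elimination: S -> SZ | ib | ii; L -> ib | ii; Z -> i | bZ.
TERM: introduce B -> b, A -> i and substitute in every rule of length ≥2.
Drop unreachable/unproductive: L.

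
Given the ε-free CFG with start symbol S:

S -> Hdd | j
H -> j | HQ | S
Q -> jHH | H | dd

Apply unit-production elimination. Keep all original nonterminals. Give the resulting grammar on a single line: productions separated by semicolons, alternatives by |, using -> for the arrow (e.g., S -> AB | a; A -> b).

S -> j | Hdd; H -> j | HQ | Hdd; Q -> j | HQ | dd | Hdd | jHH

Unit productions: H->S, Q->H.
Unit pairs (A ⇒* B via units): (H,S), (Q,H), (Q,S).
S: inherits non-unit rules of {S} → Hdd | j.
H: inherits non-unit rules of {H, S} → HQ | Hdd | j.
Q: inherits non-unit rules of {H, Q, S} → HQ | Hdd | dd | j | jHH.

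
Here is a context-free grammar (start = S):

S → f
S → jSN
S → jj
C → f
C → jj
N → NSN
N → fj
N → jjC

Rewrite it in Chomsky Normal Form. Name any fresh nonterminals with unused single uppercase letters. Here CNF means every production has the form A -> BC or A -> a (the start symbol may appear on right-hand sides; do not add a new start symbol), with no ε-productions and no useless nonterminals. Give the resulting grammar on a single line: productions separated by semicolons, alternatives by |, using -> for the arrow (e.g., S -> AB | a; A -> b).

No ε-productions.
No unit productions to eliminate.
TERM: introduce B -> f, A -> j and substitute in every rule of length ≥2.
BIN: N -> AAC becomes N -> AD, D -> AC; N -> NSN becomes N -> NE, E -> SN; S -> ASN becomes S -> AF, F -> SN.

S -> f | AA | AF; A -> j; B -> f; C -> f | AA; D -> AC; E -> SN; F -> SN; N -> AD | BA | NE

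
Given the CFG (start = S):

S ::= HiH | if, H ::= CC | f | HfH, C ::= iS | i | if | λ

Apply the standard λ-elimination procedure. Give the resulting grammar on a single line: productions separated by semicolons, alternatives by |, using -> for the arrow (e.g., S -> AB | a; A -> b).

Nullable set: {C, H}.
S -> HiH: H, H nullable, giving Hi | HiH | i | iH.
Drop C -> λ.
H -> CC: C, C nullable, giving C | CC.
H -> HfH: H, H nullable, giving Hf | HfH | f | fH.
Unchanged (no nullable symbols): S -> if; C -> i; C -> iS; C -> if; H -> f.

S -> i | Hi | iH | if | HiH; C -> i | iS | if; H -> C | f | CC | Hf | fH | HfH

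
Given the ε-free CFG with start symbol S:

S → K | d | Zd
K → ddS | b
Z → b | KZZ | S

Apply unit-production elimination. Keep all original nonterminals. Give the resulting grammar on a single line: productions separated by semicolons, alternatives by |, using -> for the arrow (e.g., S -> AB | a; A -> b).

S -> b | d | Zd | ddS; K -> b | ddS; Z -> b | d | Zd | KZZ | ddS

Unit productions: S->K, Z->S.
Unit pairs (A ⇒* B via units): (S,K), (Z,K), (Z,S).
S: inherits non-unit rules of {K, S} → Zd | b | d | ddS.
K: inherits non-unit rules of {K} → b | ddS.
Z: inherits non-unit rules of {K, S, Z} → KZZ | Zd | b | d | ddS.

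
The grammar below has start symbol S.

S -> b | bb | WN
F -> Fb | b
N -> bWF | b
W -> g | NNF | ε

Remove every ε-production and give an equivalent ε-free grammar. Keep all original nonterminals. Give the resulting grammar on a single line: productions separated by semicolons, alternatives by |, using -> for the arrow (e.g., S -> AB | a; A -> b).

Nullable set: {W}.
S -> WN: W nullable, giving N | WN.
N -> bWF: W nullable, giving bF | bWF.
Drop W -> ε.
Unchanged (no nullable symbols): S -> b; S -> bb; F -> Fb; F -> b; N -> b; W -> NNF; W -> g.

S -> N | b | WN | bb; F -> b | Fb; N -> b | bF | bWF; W -> g | NNF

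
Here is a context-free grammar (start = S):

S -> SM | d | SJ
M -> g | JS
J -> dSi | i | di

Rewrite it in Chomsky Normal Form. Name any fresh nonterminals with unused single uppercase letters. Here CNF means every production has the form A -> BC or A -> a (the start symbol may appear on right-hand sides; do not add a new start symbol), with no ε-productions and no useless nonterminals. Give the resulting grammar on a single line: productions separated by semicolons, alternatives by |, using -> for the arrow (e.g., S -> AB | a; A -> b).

S -> d | SJ | SM; A -> d; B -> i; C -> SB; J -> i | AB | AC; M -> g | JS

No ε-productions.
No unit productions to eliminate.
TERM: introduce A -> d, B -> i and substitute in every rule of length ≥2.
BIN: J -> ASB becomes J -> AC, C -> SB.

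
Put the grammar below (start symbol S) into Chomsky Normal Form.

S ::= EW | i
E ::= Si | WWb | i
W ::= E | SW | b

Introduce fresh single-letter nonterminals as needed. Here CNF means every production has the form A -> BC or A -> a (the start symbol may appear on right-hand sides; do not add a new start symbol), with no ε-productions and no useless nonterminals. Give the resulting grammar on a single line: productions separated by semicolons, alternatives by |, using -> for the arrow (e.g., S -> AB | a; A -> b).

No ε-productions.
After unit-elimination: S -> i | EW; E -> i | Si | WWb; W -> b | i | SW | Si | WWb.
TERM: introduce B -> b, A -> i and substitute in every rule of length ≥2.
BIN: E -> WWB becomes E -> WC, C -> WB; W -> WWB becomes W -> WD, D -> WB.

S -> i | EW; A -> i; B -> b; C -> WB; D -> WB; E -> i | SA | WC; W -> b | i | SA | SW | WD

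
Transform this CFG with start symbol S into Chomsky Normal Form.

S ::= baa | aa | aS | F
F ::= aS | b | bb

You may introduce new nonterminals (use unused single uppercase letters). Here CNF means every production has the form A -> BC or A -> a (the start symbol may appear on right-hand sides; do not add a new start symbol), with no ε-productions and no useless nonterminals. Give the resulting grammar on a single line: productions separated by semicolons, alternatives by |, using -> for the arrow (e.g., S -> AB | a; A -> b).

S -> b | AA | AS | BB | BC; A -> a; B -> b; C -> AA

No ε-productions.
After unit-elimination: S -> b | aS | aa | bb | baa; F -> b | aS | bb.
TERM: introduce A -> a, B -> b and substitute in every rule of length ≥2.
BIN: S -> BAA becomes S -> BC, C -> AA.
Drop unreachable/unproductive: F.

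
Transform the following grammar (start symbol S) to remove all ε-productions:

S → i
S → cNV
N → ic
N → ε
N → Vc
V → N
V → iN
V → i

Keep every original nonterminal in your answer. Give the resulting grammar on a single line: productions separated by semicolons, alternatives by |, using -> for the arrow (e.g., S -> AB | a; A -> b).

Nullable set: {N, V}.
S -> cNV: N, V nullable, giving c | cN | cNV | cV.
Drop N -> ε.
N -> Vc: V nullable, giving Vc | c.
V -> N: N nullable, giving N.
V -> iN: N nullable, giving i | iN.
Unchanged (no nullable symbols): S -> i; N -> ic; V -> i.

S -> c | i | cN | cV | cNV; N -> c | Vc | ic; V -> N | i | iN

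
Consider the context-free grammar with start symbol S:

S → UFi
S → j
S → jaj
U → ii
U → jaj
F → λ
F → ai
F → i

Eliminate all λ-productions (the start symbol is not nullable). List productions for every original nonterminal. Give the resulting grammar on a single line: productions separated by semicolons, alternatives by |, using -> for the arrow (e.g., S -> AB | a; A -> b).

Nullable set: {F}.
S -> UFi: F nullable, giving UFi | Ui.
Drop F -> λ.
Unchanged (no nullable symbols): S -> j; S -> jaj; F -> ai; F -> i; U -> ii; U -> jaj.

S -> j | Ui | UFi | jaj; F -> i | ai; U -> ii | jaj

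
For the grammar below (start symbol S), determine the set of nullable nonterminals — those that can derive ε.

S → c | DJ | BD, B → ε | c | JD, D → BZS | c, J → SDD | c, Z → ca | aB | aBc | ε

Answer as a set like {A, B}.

Directly nullable (have an ε-rule): {B, Z}.
Not nullable: D, J, S — each has a terminal in every rule's right-hand side or depends on a non-nullable symbol.

{B, Z}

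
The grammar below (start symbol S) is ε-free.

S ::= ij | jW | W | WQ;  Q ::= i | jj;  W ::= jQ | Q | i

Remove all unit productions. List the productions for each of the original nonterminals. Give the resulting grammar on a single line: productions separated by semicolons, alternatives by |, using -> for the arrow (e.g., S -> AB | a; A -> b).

Unit productions: S->W, W->Q.
Unit pairs (A ⇒* B via units): (S,Q), (S,W), (W,Q).
S: inherits non-unit rules of {Q, S, W} → WQ | i | ij | jQ | jW | jj.
Q: inherits non-unit rules of {Q} → i | jj.
W: inherits non-unit rules of {Q, W} → i | jQ | jj.

S -> i | WQ | ij | jQ | jW | jj; Q -> i | jj; W -> i | jQ | jj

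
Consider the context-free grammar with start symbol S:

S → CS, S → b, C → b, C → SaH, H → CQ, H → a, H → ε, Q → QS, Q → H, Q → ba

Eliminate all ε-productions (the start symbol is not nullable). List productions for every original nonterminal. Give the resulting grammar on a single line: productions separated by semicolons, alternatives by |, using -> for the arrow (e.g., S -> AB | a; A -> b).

Nullable set: {H, Q}.
C -> SaH: H nullable, giving Sa | SaH.
Drop H -> ε.
H -> CQ: Q nullable, giving C | CQ.
Q -> H: H nullable, giving H.
Q -> QS: Q nullable, giving QS | S.
Unchanged (no nullable symbols): S -> CS; S -> b; C -> b; H -> a; Q -> ba.

S -> b | CS; C -> b | Sa | SaH; H -> C | a | CQ; Q -> H | S | QS | ba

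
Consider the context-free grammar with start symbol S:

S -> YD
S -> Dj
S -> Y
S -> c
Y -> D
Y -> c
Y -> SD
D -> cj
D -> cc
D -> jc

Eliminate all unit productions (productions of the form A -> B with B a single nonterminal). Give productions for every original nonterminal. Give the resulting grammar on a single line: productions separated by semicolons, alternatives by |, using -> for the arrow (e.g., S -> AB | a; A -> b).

Unit productions: S->Y, Y->D.
Unit pairs (A ⇒* B via units): (S,D), (S,Y), (Y,D).
S: inherits non-unit rules of {D, S, Y} → Dj | SD | YD | c | cc | cj | jc.
D: inherits non-unit rules of {D} → cc | cj | jc.
Y: inherits non-unit rules of {D, Y} → SD | c | cc | cj | jc.

S -> c | Dj | SD | YD | cc | cj | jc; D -> cc | cj | jc; Y -> c | SD | cc | cj | jc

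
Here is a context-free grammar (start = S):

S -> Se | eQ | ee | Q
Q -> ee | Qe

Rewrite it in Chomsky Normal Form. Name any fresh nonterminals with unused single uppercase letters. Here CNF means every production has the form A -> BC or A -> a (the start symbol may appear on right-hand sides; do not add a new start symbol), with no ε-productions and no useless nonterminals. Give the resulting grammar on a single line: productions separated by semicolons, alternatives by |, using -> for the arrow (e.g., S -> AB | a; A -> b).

S -> AA | AQ | QA | SA; A -> e; Q -> AA | QA

No ε-productions.
After unit-elimination: S -> Qe | Se | eQ | ee; Q -> Qe | ee.
TERM: introduce A -> e and substitute in every rule of length ≥2.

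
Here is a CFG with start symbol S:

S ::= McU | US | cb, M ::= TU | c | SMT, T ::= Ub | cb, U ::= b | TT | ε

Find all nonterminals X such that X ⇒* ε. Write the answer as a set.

{U}

Directly nullable (have an ε-rule): {U}.
Not nullable: M, S, T — each has a terminal in every rule's right-hand side or depends on a non-nullable symbol.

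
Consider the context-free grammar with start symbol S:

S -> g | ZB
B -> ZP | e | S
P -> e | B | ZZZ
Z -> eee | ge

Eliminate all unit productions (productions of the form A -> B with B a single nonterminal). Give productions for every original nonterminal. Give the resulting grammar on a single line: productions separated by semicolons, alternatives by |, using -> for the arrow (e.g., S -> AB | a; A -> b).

Unit productions: B->S, P->B.
Unit pairs (A ⇒* B via units): (B,S), (P,B), (P,S).
S: inherits non-unit rules of {S} → ZB | g.
B: inherits non-unit rules of {B, S} → ZB | ZP | e | g.
P: inherits non-unit rules of {B, P, S} → ZB | ZP | ZZZ | e | g.
Z: inherits non-unit rules of {Z} → eee | ge.

S -> g | ZB; B -> e | g | ZB | ZP; P -> e | g | ZB | ZP | ZZZ; Z -> ge | eee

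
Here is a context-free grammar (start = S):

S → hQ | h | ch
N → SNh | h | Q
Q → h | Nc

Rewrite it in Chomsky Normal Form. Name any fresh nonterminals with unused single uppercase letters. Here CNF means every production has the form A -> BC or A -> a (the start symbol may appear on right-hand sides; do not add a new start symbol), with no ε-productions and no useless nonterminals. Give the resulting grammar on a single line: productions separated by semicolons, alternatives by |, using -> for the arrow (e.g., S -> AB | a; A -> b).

No ε-productions.
After unit-elimination: S -> h | ch | hQ; N -> h | Nc | SNh; Q -> h | Nc.
TERM: introduce A -> c, B -> h and substitute in every rule of length ≥2.
BIN: N -> SNB becomes N -> SC, C -> NB.

S -> h | AB | BQ; A -> c; B -> h; C -> NB; N -> h | NA | SC; Q -> h | NA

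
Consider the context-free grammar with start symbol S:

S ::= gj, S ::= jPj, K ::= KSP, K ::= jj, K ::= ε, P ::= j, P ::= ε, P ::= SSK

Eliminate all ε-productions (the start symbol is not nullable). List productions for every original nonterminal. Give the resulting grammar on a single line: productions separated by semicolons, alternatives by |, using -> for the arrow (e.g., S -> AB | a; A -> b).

Nullable set: {K, P}.
S -> jPj: P nullable, giving jPj | jj.
Drop K -> ε.
K -> KSP: K, P nullable, giving KS | KSP | S | SP.
Drop P -> ε.
P -> SSK: K nullable, giving SS | SSK.
Unchanged (no nullable symbols): S -> gj; K -> jj; P -> j.

S -> gj | jj | jPj; K -> S | KS | SP | jj | KSP; P -> j | SS | SSK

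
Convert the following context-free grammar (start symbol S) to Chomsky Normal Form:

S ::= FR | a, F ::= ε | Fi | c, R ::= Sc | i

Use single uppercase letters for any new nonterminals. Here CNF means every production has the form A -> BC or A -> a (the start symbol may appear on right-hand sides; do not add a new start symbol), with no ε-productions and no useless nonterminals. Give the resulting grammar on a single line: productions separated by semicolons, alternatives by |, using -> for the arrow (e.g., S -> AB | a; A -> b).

S -> a | i | FR | SB; A -> i; B -> c; F -> c | i | FA; R -> i | SB

Nullable: {F}; after ε-elimination: S -> R | a | FR; F -> c | i | Fi; R -> i | Sc.
After unit-elimination: S -> a | i | FR | Sc; F -> c | i | Fi; R -> i | Sc.
TERM: introduce B -> c, A -> i and substitute in every rule of length ≥2.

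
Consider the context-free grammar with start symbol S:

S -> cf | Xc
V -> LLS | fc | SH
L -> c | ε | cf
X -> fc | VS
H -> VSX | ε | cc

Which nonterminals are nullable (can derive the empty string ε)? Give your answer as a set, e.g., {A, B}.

Directly nullable (have an ε-rule): {H, L}.
Not nullable: S, V, X — each has a terminal in every rule's right-hand side or depends on a non-nullable symbol.

{H, L}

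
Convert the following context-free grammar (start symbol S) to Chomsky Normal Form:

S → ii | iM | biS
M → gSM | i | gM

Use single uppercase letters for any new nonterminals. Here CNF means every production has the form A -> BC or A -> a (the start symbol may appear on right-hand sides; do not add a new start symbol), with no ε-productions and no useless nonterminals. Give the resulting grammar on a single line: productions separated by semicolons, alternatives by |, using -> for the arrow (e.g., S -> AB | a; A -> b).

No ε-productions.
No unit productions to eliminate.
TERM: introduce B -> b, A -> g, C -> i and substitute in every rule of length ≥2.
BIN: M -> ASM becomes M -> AD, D -> SM; S -> BCS becomes S -> BE, E -> CS.

S -> BE | CC | CM; A -> g; B -> b; C -> i; D -> SM; E -> CS; M -> i | AD | AM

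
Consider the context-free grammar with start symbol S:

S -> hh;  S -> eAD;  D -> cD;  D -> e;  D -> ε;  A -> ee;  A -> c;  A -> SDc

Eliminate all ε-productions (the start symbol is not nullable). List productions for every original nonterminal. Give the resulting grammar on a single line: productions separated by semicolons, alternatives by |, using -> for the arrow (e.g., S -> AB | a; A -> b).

S -> eA | hh | eAD; A -> c | Sc | ee | SDc; D -> c | e | cD

Nullable set: {D}.
S -> eAD: D nullable, giving eA | eAD.
A -> SDc: D nullable, giving SDc | Sc.
Drop D -> ε.
D -> cD: D nullable, giving c | cD.
Unchanged (no nullable symbols): S -> hh; A -> c; A -> ee; D -> e.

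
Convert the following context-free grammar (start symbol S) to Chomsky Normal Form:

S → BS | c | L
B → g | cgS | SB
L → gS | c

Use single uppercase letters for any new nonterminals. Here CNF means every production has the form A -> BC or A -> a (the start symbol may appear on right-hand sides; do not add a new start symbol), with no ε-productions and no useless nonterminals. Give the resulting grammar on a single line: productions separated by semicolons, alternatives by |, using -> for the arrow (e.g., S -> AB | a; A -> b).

No ε-productions.
After unit-elimination: S -> c | BS | gS; B -> g | SB | cgS; L -> c | gS.
TERM: introduce A -> c, C -> g and substitute in every rule of length ≥2.
BIN: B -> ACS becomes B -> AD, D -> CS.
Drop unreachable/unproductive: L.

S -> c | BS | CS; A -> c; B -> g | AD | SB; C -> g; D -> CS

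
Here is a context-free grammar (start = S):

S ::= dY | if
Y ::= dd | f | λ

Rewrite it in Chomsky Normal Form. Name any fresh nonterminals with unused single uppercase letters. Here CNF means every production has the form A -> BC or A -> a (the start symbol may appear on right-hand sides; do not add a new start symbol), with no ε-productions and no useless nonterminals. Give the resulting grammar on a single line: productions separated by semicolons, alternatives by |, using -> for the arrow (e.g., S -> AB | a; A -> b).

S -> d | AY | BC; A -> d; B -> i; C -> f; Y -> f | AA

Nullable: {Y}; after ε-elimination: S -> d | dY | if; Y -> f | dd.
No unit productions to eliminate.
TERM: introduce A -> d, C -> f, B -> i and substitute in every rule of length ≥2.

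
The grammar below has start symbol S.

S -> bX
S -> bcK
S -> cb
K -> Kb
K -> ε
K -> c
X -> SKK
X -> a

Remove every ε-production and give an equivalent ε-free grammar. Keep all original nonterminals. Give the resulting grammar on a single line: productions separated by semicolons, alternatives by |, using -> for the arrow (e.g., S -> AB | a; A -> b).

Nullable set: {K}.
S -> bcK: K nullable, giving bc | bcK.
Drop K -> ε.
K -> Kb: K nullable, giving Kb | b.
X -> SKK: K, K nullable, giving S | SK | SKK.
Unchanged (no nullable symbols): S -> bX; S -> cb; K -> c; X -> a.

S -> bX | bc | cb | bcK; K -> b | c | Kb; X -> S | a | SK | SKK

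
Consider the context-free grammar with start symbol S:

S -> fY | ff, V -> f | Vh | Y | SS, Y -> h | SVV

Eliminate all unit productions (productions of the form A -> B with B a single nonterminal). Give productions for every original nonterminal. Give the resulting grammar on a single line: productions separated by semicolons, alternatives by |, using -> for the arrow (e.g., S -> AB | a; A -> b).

S -> fY | ff; V -> f | h | SS | Vh | SVV; Y -> h | SVV

Unit productions: V->Y.
Unit pairs (A ⇒* B via units): (V,Y).
S: inherits non-unit rules of {S} → fY | ff.
V: inherits non-unit rules of {V, Y} → SS | SVV | Vh | f | h.
Y: inherits non-unit rules of {Y} → SVV | h.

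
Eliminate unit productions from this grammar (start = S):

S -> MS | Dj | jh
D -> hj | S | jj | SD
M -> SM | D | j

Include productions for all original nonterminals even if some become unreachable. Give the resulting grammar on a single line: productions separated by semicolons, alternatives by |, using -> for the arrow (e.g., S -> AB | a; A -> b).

Unit productions: D->S, M->D.
Unit pairs (A ⇒* B via units): (D,S), (M,D), (M,S).
S: inherits non-unit rules of {S} → Dj | MS | jh.
D: inherits non-unit rules of {D, S} → Dj | MS | SD | hj | jh | jj.
M: inherits non-unit rules of {D, M, S} → Dj | MS | SD | SM | hj | j | jh | jj.

S -> Dj | MS | jh; D -> Dj | MS | SD | hj | jh | jj; M -> j | Dj | MS | SD | SM | hj | jh | jj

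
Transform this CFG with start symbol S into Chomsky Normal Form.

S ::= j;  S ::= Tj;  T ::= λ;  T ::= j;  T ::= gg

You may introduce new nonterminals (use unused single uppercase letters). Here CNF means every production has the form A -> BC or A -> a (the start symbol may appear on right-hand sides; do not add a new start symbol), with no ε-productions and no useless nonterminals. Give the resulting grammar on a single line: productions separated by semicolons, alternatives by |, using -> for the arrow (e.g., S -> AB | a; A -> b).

Nullable: {T}; after ε-elimination: S -> j | Tj; T -> j | gg.
No unit productions to eliminate.
TERM: introduce B -> g, A -> j and substitute in every rule of length ≥2.

S -> j | TA; A -> j; B -> g; T -> j | BB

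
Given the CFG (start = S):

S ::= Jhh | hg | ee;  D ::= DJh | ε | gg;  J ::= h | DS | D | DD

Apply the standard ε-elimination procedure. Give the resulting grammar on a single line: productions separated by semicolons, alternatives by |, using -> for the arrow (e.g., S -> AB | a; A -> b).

S -> ee | hg | hh | Jhh; D -> h | Dh | Jh | gg | DJh; J -> D | S | h | DD | DS

Nullable set: {D, J}.
S -> Jhh: J nullable, giving Jhh | hh.
Drop D -> ε.
D -> DJh: D, J nullable, giving DJh | Dh | Jh | h.
J -> D: D nullable, giving D.
J -> DD: D, D nullable, giving D | DD.
J -> DS: D nullable, giving DS | S.
Unchanged (no nullable symbols): S -> ee; S -> hg; D -> gg; J -> h.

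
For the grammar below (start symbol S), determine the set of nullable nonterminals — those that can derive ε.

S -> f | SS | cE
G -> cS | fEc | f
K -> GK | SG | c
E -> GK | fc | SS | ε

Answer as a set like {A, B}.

Directly nullable (have an ε-rule): {E}.
Not nullable: G, K, S — each has a terminal in every rule's right-hand side or depends on a non-nullable symbol.

{E}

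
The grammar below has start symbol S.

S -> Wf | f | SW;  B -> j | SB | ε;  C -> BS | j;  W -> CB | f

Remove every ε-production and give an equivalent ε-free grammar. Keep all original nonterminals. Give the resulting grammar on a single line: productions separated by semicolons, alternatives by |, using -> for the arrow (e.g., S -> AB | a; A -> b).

S -> f | SW | Wf; B -> S | j | SB; C -> S | j | BS; W -> C | f | CB

Nullable set: {B}.
Drop B -> ε.
B -> SB: B nullable, giving S | SB.
C -> BS: B nullable, giving BS | S.
W -> CB: B nullable, giving C | CB.
Unchanged (no nullable symbols): S -> SW; S -> Wf; S -> f; B -> j; C -> j; W -> f.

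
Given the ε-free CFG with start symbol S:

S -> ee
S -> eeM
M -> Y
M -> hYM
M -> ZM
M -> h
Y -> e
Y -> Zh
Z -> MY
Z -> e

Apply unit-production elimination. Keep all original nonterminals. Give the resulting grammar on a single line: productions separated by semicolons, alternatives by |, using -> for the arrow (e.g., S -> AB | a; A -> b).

Unit productions: M->Y.
Unit pairs (A ⇒* B via units): (M,Y).
S: inherits non-unit rules of {S} → ee | eeM.
M: inherits non-unit rules of {M, Y} → ZM | Zh | e | h | hYM.
Y: inherits non-unit rules of {Y} → Zh | e.
Z: inherits non-unit rules of {Z} → MY | e.

S -> ee | eeM; M -> e | h | ZM | Zh | hYM; Y -> e | Zh; Z -> e | MY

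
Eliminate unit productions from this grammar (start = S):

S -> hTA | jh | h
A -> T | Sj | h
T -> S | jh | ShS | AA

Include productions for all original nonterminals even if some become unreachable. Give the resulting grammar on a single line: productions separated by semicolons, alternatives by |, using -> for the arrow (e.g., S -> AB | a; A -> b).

Unit productions: A->T, T->S.
Unit pairs (A ⇒* B via units): (A,S), (A,T), (T,S).
S: inherits non-unit rules of {S} → h | hTA | jh.
A: inherits non-unit rules of {A, S, T} → AA | ShS | Sj | h | hTA | jh.
T: inherits non-unit rules of {S, T} → AA | ShS | h | hTA | jh.

S -> h | jh | hTA; A -> h | AA | Sj | jh | ShS | hTA; T -> h | AA | jh | ShS | hTA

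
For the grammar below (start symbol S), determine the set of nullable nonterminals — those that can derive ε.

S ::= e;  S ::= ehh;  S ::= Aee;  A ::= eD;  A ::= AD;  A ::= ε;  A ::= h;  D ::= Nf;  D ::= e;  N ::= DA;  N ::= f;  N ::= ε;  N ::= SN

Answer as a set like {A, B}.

{A, N}

Directly nullable (have an ε-rule): {A, N}.
Not nullable: D, S — each has a terminal in every rule's right-hand side or depends on a non-nullable symbol.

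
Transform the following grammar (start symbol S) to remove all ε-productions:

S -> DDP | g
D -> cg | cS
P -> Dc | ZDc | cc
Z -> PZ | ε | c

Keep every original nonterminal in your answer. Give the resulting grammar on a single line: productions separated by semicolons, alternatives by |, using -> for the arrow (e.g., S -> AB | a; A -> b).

S -> g | DDP; D -> cS | cg; P -> Dc | cc | ZDc; Z -> P | c | PZ

Nullable set: {Z}.
P -> ZDc: Z nullable, giving Dc | ZDc.
Drop Z -> ε.
Z -> PZ: Z nullable, giving P | PZ.
Unchanged (no nullable symbols): S -> DDP; S -> g; D -> cS; D -> cg; P -> Dc; P -> cc; Z -> c.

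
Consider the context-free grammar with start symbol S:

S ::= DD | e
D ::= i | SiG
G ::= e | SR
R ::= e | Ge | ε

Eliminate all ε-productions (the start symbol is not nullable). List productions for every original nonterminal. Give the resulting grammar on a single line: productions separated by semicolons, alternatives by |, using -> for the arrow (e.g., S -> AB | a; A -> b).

S -> e | DD; D -> i | SiG; G -> S | e | SR; R -> e | Ge

Nullable set: {R}.
G -> SR: R nullable, giving S | SR.
Drop R -> ε.
Unchanged (no nullable symbols): S -> DD; S -> e; D -> SiG; D -> i; G -> e; R -> Ge; R -> e.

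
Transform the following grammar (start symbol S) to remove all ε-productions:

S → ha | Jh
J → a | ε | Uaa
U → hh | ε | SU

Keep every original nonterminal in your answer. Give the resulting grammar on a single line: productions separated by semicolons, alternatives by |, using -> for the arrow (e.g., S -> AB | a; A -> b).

S -> h | Jh | ha; J -> a | aa | Uaa; U -> S | SU | hh

Nullable set: {J, U}.
S -> Jh: J nullable, giving Jh | h.
Drop J -> ε.
J -> Uaa: U nullable, giving Uaa | aa.
Drop U -> ε.
U -> SU: U nullable, giving S | SU.
Unchanged (no nullable symbols): S -> ha; J -> a; U -> hh.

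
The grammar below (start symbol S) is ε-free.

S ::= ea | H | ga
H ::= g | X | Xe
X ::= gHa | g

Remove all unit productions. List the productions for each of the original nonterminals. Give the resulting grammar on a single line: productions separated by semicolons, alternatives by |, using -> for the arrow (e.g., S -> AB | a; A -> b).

Unit productions: H->X, S->H.
Unit pairs (A ⇒* B via units): (H,X), (S,H), (S,X).
S: inherits non-unit rules of {H, S, X} → Xe | ea | g | gHa | ga.
H: inherits non-unit rules of {H, X} → Xe | g | gHa.
X: inherits non-unit rules of {X} → g | gHa.

S -> g | Xe | ea | ga | gHa; H -> g | Xe | gHa; X -> g | gHa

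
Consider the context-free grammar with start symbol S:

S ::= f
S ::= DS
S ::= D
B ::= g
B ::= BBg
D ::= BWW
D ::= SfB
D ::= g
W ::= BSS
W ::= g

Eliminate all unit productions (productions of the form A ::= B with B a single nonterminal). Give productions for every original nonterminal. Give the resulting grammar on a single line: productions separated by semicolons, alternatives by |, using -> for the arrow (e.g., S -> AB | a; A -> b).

S -> f | g | DS | BWW | SfB; B -> g | BBg; D -> g | BWW | SfB; W -> g | BSS

Unit productions: S->D.
Unit pairs (A ⇒* B via units): (S,D).
S: inherits non-unit rules of {D, S} → BWW | DS | SfB | f | g.
B: inherits non-unit rules of {B} → BBg | g.
D: inherits non-unit rules of {D} → BWW | SfB | g.
W: inherits non-unit rules of {W} → BSS | g.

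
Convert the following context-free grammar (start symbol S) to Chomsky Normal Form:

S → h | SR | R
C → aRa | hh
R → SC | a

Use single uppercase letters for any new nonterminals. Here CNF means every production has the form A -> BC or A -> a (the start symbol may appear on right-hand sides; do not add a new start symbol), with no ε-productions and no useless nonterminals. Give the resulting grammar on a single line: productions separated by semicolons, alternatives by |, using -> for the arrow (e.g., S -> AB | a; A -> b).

S -> a | h | SC | SR; A -> a; B -> h; C -> AD | BB; D -> RA; R -> a | SC

No ε-productions.
After unit-elimination: S -> a | h | SC | SR; C -> hh | aRa; R -> a | SC.
TERM: introduce A -> a, B -> h and substitute in every rule of length ≥2.
BIN: C -> ARA becomes C -> AD, D -> RA.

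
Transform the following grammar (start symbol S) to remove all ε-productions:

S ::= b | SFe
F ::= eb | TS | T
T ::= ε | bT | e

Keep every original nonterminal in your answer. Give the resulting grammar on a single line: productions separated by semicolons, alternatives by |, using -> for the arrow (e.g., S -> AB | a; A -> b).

Nullable set: {F, T}.
S -> SFe: F nullable, giving SFe | Se.
F -> T: T nullable, giving T.
F -> TS: T nullable, giving S | TS.
Drop T -> ε.
T -> bT: T nullable, giving b | bT.
Unchanged (no nullable symbols): S -> b; F -> eb; T -> e.

S -> b | Se | SFe; F -> S | T | TS | eb; T -> b | e | bT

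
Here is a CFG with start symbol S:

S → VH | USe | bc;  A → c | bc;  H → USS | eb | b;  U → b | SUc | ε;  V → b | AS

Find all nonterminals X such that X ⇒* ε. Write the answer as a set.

{U}

Directly nullable (have an ε-rule): {U}.
Not nullable: A, H, S, V — each has a terminal in every rule's right-hand side or depends on a non-nullable symbol.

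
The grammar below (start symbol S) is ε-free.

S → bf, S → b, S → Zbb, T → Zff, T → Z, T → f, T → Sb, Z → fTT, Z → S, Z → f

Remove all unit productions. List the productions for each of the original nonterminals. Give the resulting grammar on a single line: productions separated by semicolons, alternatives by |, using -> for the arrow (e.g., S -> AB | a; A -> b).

S -> b | bf | Zbb; T -> b | f | Sb | bf | Zbb | Zff | fTT; Z -> b | f | bf | Zbb | fTT

Unit productions: T->Z, Z->S.
Unit pairs (A ⇒* B via units): (T,S), (T,Z), (Z,S).
S: inherits non-unit rules of {S} → Zbb | b | bf.
T: inherits non-unit rules of {S, T, Z} → Sb | Zbb | Zff | b | bf | f | fTT.
Z: inherits non-unit rules of {S, Z} → Zbb | b | bf | f | fTT.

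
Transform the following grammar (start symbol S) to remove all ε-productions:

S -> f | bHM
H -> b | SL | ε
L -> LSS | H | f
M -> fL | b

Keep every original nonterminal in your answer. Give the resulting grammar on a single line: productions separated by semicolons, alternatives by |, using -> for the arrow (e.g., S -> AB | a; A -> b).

S -> f | bM | bHM; H -> S | b | SL; L -> H | f | SS | LSS; M -> b | f | fL

Nullable set: {H, L}.
S -> bHM: H nullable, giving bHM | bM.
Drop H -> ε.
H -> SL: L nullable, giving S | SL.
L -> H: H nullable, giving H.
L -> LSS: L nullable, giving LSS | SS.
M -> fL: L nullable, giving f | fL.
Unchanged (no nullable symbols): S -> f; H -> b; L -> f; M -> b.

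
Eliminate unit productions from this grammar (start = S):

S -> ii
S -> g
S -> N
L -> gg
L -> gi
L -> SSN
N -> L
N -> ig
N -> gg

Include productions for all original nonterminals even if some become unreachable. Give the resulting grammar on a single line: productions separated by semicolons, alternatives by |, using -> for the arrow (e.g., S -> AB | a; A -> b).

S -> g | gg | gi | ig | ii | SSN; L -> gg | gi | SSN; N -> gg | gi | ig | SSN

Unit productions: N->L, S->N.
Unit pairs (A ⇒* B via units): (N,L), (S,L), (S,N).
S: inherits non-unit rules of {L, N, S} → SSN | g | gg | gi | ig | ii.
L: inherits non-unit rules of {L} → SSN | gg | gi.
N: inherits non-unit rules of {L, N} → SSN | gg | gi | ig.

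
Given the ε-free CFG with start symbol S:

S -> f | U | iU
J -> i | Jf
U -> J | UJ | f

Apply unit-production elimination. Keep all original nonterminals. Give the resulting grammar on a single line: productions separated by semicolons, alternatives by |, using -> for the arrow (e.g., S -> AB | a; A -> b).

S -> f | i | Jf | UJ | iU; J -> i | Jf; U -> f | i | Jf | UJ

Unit productions: S->U, U->J.
Unit pairs (A ⇒* B via units): (S,J), (S,U), (U,J).
S: inherits non-unit rules of {J, S, U} → Jf | UJ | f | i | iU.
J: inherits non-unit rules of {J} → Jf | i.
U: inherits non-unit rules of {J, U} → Jf | UJ | f | i.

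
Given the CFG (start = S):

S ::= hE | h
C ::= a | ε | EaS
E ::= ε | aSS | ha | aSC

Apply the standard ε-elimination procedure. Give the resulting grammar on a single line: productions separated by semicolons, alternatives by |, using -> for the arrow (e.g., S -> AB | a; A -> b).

S -> h | hE; C -> a | aS | EaS; E -> aS | ha | aSC | aSS

Nullable set: {C, E}.
S -> hE: E nullable, giving h | hE.
Drop C -> ε.
C -> EaS: E nullable, giving EaS | aS.
Drop E -> ε.
E -> aSC: C nullable, giving aS | aSC.
Unchanged (no nullable symbols): S -> h; C -> a; E -> aSS; E -> ha.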